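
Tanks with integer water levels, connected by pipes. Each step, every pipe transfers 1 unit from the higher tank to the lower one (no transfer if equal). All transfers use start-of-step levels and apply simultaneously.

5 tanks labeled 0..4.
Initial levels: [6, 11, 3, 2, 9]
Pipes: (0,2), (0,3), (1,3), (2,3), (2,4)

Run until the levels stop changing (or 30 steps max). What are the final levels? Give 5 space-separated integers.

Step 1: flows [0->2,0->3,1->3,2->3,4->2] -> levels [4 10 4 5 8]
Step 2: flows [0=2,3->0,1->3,3->2,4->2] -> levels [5 9 6 4 7]
Step 3: flows [2->0,0->3,1->3,2->3,4->2] -> levels [5 8 5 7 6]
Step 4: flows [0=2,3->0,1->3,3->2,4->2] -> levels [6 7 7 6 5]
Step 5: flows [2->0,0=3,1->3,2->3,2->4] -> levels [7 6 4 8 6]
Step 6: flows [0->2,3->0,3->1,3->2,4->2] -> levels [7 7 7 5 5]
Step 7: flows [0=2,0->3,1->3,2->3,2->4] -> levels [6 6 5 8 6]
Step 8: flows [0->2,3->0,3->1,3->2,4->2] -> levels [6 7 8 5 5]
Step 9: flows [2->0,0->3,1->3,2->3,2->4] -> levels [6 6 5 8 6]
  -> period-2 cycle: step 9 state = step 7 state; never stabilizes
  -> state at step 30: (30-7) mod 2 = 1, same as step 8 -> [6 7 8 5 5]

Answer: 6 7 8 5 5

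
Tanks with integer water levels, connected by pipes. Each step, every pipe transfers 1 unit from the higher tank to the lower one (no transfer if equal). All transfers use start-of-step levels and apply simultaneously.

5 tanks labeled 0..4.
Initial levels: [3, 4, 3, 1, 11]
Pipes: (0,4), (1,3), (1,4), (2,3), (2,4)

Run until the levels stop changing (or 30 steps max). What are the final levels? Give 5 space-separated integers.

Answer: 4 3 3 6 6

Derivation:
Step 1: flows [4->0,1->3,4->1,2->3,4->2] -> levels [4 4 3 3 8]
Step 2: flows [4->0,1->3,4->1,2=3,4->2] -> levels [5 4 4 4 5]
Step 3: flows [0=4,1=3,4->1,2=3,4->2] -> levels [5 5 5 4 3]
Step 4: flows [0->4,1->3,1->4,2->3,2->4] -> levels [4 3 3 6 6]
Step 5: flows [4->0,3->1,4->1,3->2,4->2] -> levels [5 5 5 4 3]
  -> period-2 cycle: step 5 state = step 3 state; never stabilizes
  -> state at step 30: (30-3) mod 2 = 1, same as step 4 -> [4 3 3 6 6]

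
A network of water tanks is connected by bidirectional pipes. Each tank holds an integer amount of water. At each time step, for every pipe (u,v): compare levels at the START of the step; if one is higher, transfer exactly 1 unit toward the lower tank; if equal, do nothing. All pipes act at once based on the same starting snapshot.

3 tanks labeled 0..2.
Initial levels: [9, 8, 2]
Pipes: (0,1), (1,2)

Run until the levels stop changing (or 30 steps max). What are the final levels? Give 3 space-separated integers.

Answer: 7 5 7

Derivation:
Step 1: flows [0->1,1->2] -> levels [8 8 3]
Step 2: flows [0=1,1->2] -> levels [8 7 4]
Step 3: flows [0->1,1->2] -> levels [7 7 5]
Step 4: flows [0=1,1->2] -> levels [7 6 6]
Step 5: flows [0->1,1=2] -> levels [6 7 6]
Step 6: flows [1->0,1->2] -> levels [7 5 7]
Step 7: flows [0->1,2->1] -> levels [6 7 6]
  -> period-2 cycle: step 7 state = step 5 state; never stabilizes
  -> state at step 30: (30-5) mod 2 = 1, same as step 6 -> [7 5 7]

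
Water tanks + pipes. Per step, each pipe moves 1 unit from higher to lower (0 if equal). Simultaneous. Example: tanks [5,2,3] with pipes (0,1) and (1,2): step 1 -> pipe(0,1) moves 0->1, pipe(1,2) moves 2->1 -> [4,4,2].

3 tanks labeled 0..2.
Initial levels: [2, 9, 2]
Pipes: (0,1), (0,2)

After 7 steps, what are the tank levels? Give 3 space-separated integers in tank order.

Step 1: flows [1->0,0=2] -> levels [3 8 2]
Step 2: flows [1->0,0->2] -> levels [3 7 3]
Step 3: flows [1->0,0=2] -> levels [4 6 3]
Step 4: flows [1->0,0->2] -> levels [4 5 4]
Step 5: flows [1->0,0=2] -> levels [5 4 4]
Step 6: flows [0->1,0->2] -> levels [3 5 5]
Step 7: flows [1->0,2->0] -> levels [5 4 4]

Answer: 5 4 4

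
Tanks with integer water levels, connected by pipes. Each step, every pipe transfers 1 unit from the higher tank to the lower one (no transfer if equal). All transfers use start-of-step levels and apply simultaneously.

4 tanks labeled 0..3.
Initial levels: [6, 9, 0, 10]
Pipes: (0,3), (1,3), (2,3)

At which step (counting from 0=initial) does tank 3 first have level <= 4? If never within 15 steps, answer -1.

Answer: 7

Derivation:
Step 1: flows [3->0,3->1,3->2] -> levels [7 10 1 7]
Step 2: flows [0=3,1->3,3->2] -> levels [7 9 2 7]
Step 3: flows [0=3,1->3,3->2] -> levels [7 8 3 7]
Step 4: flows [0=3,1->3,3->2] -> levels [7 7 4 7]
Step 5: flows [0=3,1=3,3->2] -> levels [7 7 5 6]
Step 6: flows [0->3,1->3,3->2] -> levels [6 6 6 7]
Step 7: flows [3->0,3->1,3->2] -> levels [7 7 7 4]
Tank 3 first reaches <=4 at step 7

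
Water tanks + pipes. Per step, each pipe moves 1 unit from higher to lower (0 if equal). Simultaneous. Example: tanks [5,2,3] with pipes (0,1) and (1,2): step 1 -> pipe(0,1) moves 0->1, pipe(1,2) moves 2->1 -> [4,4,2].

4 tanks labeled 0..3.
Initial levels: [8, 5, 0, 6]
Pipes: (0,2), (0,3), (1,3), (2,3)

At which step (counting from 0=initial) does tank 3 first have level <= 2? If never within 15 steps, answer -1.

Step 1: flows [0->2,0->3,3->1,3->2] -> levels [6 6 2 5]
Step 2: flows [0->2,0->3,1->3,3->2] -> levels [4 5 4 6]
Step 3: flows [0=2,3->0,3->1,3->2] -> levels [5 6 5 3]
Step 4: flows [0=2,0->3,1->3,2->3] -> levels [4 5 4 6]
  -> period-2 cycle (repeats step 2); tank 3 never drops to <=2
Tank 3 never reaches <=2 within 15 steps

Answer: -1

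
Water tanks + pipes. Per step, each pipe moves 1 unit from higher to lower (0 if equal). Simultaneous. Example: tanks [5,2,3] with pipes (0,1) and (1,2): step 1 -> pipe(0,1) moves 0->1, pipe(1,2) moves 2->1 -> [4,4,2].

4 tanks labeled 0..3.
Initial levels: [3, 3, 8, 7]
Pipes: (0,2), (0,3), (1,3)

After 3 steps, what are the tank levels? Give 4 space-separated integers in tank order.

Step 1: flows [2->0,3->0,3->1] -> levels [5 4 7 5]
Step 2: flows [2->0,0=3,3->1] -> levels [6 5 6 4]
Step 3: flows [0=2,0->3,1->3] -> levels [5 4 6 6]

Answer: 5 4 6 6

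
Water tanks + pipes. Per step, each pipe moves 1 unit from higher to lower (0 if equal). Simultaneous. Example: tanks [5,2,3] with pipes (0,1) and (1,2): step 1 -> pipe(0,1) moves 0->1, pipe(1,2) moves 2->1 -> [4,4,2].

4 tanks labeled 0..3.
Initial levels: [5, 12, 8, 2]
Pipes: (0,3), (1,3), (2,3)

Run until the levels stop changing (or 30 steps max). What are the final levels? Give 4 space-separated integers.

Answer: 6 6 6 9

Derivation:
Step 1: flows [0->3,1->3,2->3] -> levels [4 11 7 5]
Step 2: flows [3->0,1->3,2->3] -> levels [5 10 6 6]
Step 3: flows [3->0,1->3,2=3] -> levels [6 9 6 6]
Step 4: flows [0=3,1->3,2=3] -> levels [6 8 6 7]
Step 5: flows [3->0,1->3,3->2] -> levels [7 7 7 6]
Step 6: flows [0->3,1->3,2->3] -> levels [6 6 6 9]
Step 7: flows [3->0,3->1,3->2] -> levels [7 7 7 6]
  -> period-2 cycle: step 7 state = step 5 state; never stabilizes
  -> state at step 30: (30-5) mod 2 = 1, same as step 6 -> [6 6 6 9]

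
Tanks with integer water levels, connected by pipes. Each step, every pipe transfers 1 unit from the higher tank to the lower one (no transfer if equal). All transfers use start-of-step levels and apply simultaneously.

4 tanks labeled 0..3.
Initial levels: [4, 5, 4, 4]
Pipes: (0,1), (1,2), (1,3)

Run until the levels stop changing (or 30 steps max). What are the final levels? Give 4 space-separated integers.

Step 1: flows [1->0,1->2,1->3] -> levels [5 2 5 5]
Step 2: flows [0->1,2->1,3->1] -> levels [4 5 4 4]
  -> period-2 cycle: step 2 state = step 0 state; never stabilizes
  -> state at step 30: (30-0) mod 2 = 0, same as step 0 -> [4 5 4 4]

Answer: 4 5 4 4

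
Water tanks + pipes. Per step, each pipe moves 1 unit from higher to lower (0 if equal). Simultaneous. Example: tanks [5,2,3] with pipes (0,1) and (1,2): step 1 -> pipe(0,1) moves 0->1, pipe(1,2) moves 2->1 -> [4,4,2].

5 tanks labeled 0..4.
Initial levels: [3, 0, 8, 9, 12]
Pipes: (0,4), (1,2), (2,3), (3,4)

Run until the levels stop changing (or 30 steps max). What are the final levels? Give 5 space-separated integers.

Step 1: flows [4->0,2->1,3->2,4->3] -> levels [4 1 8 9 10]
Step 2: flows [4->0,2->1,3->2,4->3] -> levels [5 2 8 9 8]
Step 3: flows [4->0,2->1,3->2,3->4] -> levels [6 3 8 7 8]
Step 4: flows [4->0,2->1,2->3,4->3] -> levels [7 4 6 9 6]
Step 5: flows [0->4,2->1,3->2,3->4] -> levels [6 5 6 7 8]
Step 6: flows [4->0,2->1,3->2,4->3] -> levels [7 6 6 7 6]
Step 7: flows [0->4,1=2,3->2,3->4] -> levels [6 6 7 5 8]
Step 8: flows [4->0,2->1,2->3,4->3] -> levels [7 7 5 7 6]
Step 9: flows [0->4,1->2,3->2,3->4] -> levels [6 6 7 5 8]
  -> period-2 cycle: step 9 state = step 7 state; never stabilizes
  -> state at step 30: (30-7) mod 2 = 1, same as step 8 -> [7 7 5 7 6]

Answer: 7 7 5 7 6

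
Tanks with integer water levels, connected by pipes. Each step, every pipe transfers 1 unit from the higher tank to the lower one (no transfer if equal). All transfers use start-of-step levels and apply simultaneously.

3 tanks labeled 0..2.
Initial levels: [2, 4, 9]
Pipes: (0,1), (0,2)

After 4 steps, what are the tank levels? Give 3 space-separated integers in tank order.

Step 1: flows [1->0,2->0] -> levels [4 3 8]
Step 2: flows [0->1,2->0] -> levels [4 4 7]
Step 3: flows [0=1,2->0] -> levels [5 4 6]
Step 4: flows [0->1,2->0] -> levels [5 5 5]

Answer: 5 5 5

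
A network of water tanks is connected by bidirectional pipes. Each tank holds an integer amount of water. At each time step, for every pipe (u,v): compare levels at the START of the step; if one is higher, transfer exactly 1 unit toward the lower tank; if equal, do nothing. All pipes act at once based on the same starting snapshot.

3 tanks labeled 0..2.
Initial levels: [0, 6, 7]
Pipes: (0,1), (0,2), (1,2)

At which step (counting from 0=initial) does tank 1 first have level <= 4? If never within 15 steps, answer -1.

Step 1: flows [1->0,2->0,2->1] -> levels [2 6 5]
Step 2: flows [1->0,2->0,1->2] -> levels [4 4 5]
Tank 1 first reaches <=4 at step 2

Answer: 2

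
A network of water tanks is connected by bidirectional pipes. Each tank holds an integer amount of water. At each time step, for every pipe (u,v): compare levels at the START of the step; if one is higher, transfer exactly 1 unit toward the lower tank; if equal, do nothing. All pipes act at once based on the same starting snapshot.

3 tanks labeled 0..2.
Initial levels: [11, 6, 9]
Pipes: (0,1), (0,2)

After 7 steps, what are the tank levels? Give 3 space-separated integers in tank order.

Step 1: flows [0->1,0->2] -> levels [9 7 10]
Step 2: flows [0->1,2->0] -> levels [9 8 9]
Step 3: flows [0->1,0=2] -> levels [8 9 9]
Step 4: flows [1->0,2->0] -> levels [10 8 8]
Step 5: flows [0->1,0->2] -> levels [8 9 9]
  -> period-2 cycle: step 5 state = step 3 state
  -> state at step 7: (7-3) mod 2 = 0, same as step 3 -> [8 9 9]

Answer: 8 9 9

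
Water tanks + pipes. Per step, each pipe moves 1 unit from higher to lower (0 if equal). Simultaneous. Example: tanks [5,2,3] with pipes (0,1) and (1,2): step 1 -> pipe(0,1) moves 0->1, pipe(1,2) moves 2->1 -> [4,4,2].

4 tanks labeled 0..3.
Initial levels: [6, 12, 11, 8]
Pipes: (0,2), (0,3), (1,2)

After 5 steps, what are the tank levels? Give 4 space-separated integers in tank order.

Answer: 9 9 10 9

Derivation:
Step 1: flows [2->0,3->0,1->2] -> levels [8 11 11 7]
Step 2: flows [2->0,0->3,1=2] -> levels [8 11 10 8]
Step 3: flows [2->0,0=3,1->2] -> levels [9 10 10 8]
Step 4: flows [2->0,0->3,1=2] -> levels [9 10 9 9]
Step 5: flows [0=2,0=3,1->2] -> levels [9 9 10 9]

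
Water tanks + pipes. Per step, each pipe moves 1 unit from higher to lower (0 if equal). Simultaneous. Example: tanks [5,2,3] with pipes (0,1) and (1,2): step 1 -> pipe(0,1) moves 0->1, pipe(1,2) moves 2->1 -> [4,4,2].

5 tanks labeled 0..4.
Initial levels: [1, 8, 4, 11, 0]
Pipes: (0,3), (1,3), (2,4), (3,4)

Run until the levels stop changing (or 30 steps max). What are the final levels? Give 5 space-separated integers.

Answer: 4 4 5 7 4

Derivation:
Step 1: flows [3->0,3->1,2->4,3->4] -> levels [2 9 3 8 2]
Step 2: flows [3->0,1->3,2->4,3->4] -> levels [3 8 2 7 4]
Step 3: flows [3->0,1->3,4->2,3->4] -> levels [4 7 3 6 4]
Step 4: flows [3->0,1->3,4->2,3->4] -> levels [5 6 4 5 4]
Step 5: flows [0=3,1->3,2=4,3->4] -> levels [5 5 4 5 5]
Step 6: flows [0=3,1=3,4->2,3=4] -> levels [5 5 5 5 4]
Step 7: flows [0=3,1=3,2->4,3->4] -> levels [5 5 4 4 6]
Step 8: flows [0->3,1->3,4->2,4->3] -> levels [4 4 5 7 4]
Step 9: flows [3->0,3->1,2->4,3->4] -> levels [5 5 4 4 6]
  -> period-2 cycle: step 9 state = step 7 state; never stabilizes
  -> state at step 30: (30-7) mod 2 = 1, same as step 8 -> [4 4 5 7 4]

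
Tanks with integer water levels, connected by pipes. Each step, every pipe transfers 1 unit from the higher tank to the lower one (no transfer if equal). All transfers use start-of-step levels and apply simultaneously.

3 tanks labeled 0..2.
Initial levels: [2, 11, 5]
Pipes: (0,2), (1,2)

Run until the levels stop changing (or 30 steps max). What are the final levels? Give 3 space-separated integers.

Step 1: flows [2->0,1->2] -> levels [3 10 5]
Step 2: flows [2->0,1->2] -> levels [4 9 5]
Step 3: flows [2->0,1->2] -> levels [5 8 5]
Step 4: flows [0=2,1->2] -> levels [5 7 6]
Step 5: flows [2->0,1->2] -> levels [6 6 6]
Step 6: flows [0=2,1=2] -> levels [6 6 6]
  -> stable (no change)

Answer: 6 6 6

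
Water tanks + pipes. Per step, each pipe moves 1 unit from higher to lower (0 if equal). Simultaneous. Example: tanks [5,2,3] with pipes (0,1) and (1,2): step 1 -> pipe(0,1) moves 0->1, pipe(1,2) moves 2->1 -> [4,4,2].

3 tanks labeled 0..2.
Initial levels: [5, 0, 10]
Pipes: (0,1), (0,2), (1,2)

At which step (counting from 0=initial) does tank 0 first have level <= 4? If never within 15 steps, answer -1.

Answer: -1

Derivation:
Step 1: flows [0->1,2->0,2->1] -> levels [5 2 8]
Step 2: flows [0->1,2->0,2->1] -> levels [5 4 6]
Step 3: flows [0->1,2->0,2->1] -> levels [5 6 4]
Step 4: flows [1->0,0->2,1->2] -> levels [5 4 6]
  -> period-2 cycle (repeats step 2); tank 0 never drops to <=4
Tank 0 never reaches <=4 within 15 steps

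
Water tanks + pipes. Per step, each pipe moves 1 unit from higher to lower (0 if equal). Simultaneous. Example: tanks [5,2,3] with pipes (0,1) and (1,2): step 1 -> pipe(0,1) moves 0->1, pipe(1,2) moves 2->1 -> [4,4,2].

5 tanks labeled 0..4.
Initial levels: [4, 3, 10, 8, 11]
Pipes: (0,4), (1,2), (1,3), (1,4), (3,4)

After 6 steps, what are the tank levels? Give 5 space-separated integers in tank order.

Answer: 7 9 8 7 5

Derivation:
Step 1: flows [4->0,2->1,3->1,4->1,4->3] -> levels [5 6 9 8 8]
Step 2: flows [4->0,2->1,3->1,4->1,3=4] -> levels [6 9 8 7 6]
Step 3: flows [0=4,1->2,1->3,1->4,3->4] -> levels [6 6 9 7 8]
Step 4: flows [4->0,2->1,3->1,4->1,4->3] -> levels [7 9 8 7 5]
Step 5: flows [0->4,1->2,1->3,1->4,3->4] -> levels [6 6 9 7 8]
  -> period-2 cycle: step 5 state = step 3 state
  -> state at step 6: (6-3) mod 2 = 1, same as step 4 -> [7 9 8 7 5]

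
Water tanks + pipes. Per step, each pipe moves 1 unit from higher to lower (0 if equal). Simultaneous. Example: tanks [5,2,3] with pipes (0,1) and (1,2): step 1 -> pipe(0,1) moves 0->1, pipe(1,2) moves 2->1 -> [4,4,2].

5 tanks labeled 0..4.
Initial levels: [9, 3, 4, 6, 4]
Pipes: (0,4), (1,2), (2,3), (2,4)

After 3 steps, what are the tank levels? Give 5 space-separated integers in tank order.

Step 1: flows [0->4,2->1,3->2,2=4] -> levels [8 4 4 5 5]
Step 2: flows [0->4,1=2,3->2,4->2] -> levels [7 4 6 4 5]
Step 3: flows [0->4,2->1,2->3,2->4] -> levels [6 5 3 5 7]

Answer: 6 5 3 5 7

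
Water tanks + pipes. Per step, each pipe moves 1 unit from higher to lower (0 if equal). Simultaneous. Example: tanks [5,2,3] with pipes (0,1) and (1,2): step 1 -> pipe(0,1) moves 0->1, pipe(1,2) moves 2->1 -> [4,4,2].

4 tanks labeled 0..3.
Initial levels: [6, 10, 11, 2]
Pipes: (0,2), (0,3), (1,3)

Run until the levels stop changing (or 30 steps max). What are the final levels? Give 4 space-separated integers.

Step 1: flows [2->0,0->3,1->3] -> levels [6 9 10 4]
Step 2: flows [2->0,0->3,1->3] -> levels [6 8 9 6]
Step 3: flows [2->0,0=3,1->3] -> levels [7 7 8 7]
Step 4: flows [2->0,0=3,1=3] -> levels [8 7 7 7]
Step 5: flows [0->2,0->3,1=3] -> levels [6 7 8 8]
Step 6: flows [2->0,3->0,3->1] -> levels [8 8 7 6]
Step 7: flows [0->2,0->3,1->3] -> levels [6 7 8 8]
  -> period-2 cycle: step 7 state = step 5 state; never stabilizes
  -> state at step 30: (30-5) mod 2 = 1, same as step 6 -> [8 8 7 6]

Answer: 8 8 7 6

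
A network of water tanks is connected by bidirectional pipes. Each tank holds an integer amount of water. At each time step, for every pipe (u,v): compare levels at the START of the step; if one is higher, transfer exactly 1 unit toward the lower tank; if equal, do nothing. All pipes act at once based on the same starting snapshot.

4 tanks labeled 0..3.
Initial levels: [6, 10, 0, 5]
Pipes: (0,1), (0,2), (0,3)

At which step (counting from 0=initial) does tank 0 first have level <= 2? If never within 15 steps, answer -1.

Answer: -1

Derivation:
Step 1: flows [1->0,0->2,0->3] -> levels [5 9 1 6]
Step 2: flows [1->0,0->2,3->0] -> levels [6 8 2 5]
Step 3: flows [1->0,0->2,0->3] -> levels [5 7 3 6]
Step 4: flows [1->0,0->2,3->0] -> levels [6 6 4 5]
Step 5: flows [0=1,0->2,0->3] -> levels [4 6 5 6]
Step 6: flows [1->0,2->0,3->0] -> levels [7 5 4 5]
Step 7: flows [0->1,0->2,0->3] -> levels [4 6 5 6]
  -> period-2 cycle (repeats step 5); tank 0 never drops to <=2
Tank 0 never reaches <=2 within 15 steps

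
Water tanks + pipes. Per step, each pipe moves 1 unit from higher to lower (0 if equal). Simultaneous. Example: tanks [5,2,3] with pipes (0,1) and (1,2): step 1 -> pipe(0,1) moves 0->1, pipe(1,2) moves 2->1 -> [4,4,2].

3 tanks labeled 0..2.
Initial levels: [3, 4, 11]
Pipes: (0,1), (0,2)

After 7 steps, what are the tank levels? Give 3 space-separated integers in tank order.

Step 1: flows [1->0,2->0] -> levels [5 3 10]
Step 2: flows [0->1,2->0] -> levels [5 4 9]
Step 3: flows [0->1,2->0] -> levels [5 5 8]
Step 4: flows [0=1,2->0] -> levels [6 5 7]
Step 5: flows [0->1,2->0] -> levels [6 6 6]
Step 6: flows [0=1,0=2] -> levels [6 6 6]
  -> stable; steps 7..7 unchanged -> [6 6 6]

Answer: 6 6 6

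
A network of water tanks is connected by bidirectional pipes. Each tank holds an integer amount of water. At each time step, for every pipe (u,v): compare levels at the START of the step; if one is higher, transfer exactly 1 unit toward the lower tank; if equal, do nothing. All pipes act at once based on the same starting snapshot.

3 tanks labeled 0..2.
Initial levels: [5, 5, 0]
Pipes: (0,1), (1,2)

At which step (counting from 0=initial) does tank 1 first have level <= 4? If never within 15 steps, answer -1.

Step 1: flows [0=1,1->2] -> levels [5 4 1]
Tank 1 first reaches <=4 at step 1

Answer: 1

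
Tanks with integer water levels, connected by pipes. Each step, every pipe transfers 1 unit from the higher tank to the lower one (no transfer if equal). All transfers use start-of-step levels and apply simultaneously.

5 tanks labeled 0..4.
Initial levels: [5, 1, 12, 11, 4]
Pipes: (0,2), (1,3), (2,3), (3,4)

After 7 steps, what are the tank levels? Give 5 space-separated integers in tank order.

Step 1: flows [2->0,3->1,2->3,3->4] -> levels [6 2 10 10 5]
Step 2: flows [2->0,3->1,2=3,3->4] -> levels [7 3 9 8 6]
Step 3: flows [2->0,3->1,2->3,3->4] -> levels [8 4 7 7 7]
Step 4: flows [0->2,3->1,2=3,3=4] -> levels [7 5 8 6 7]
Step 5: flows [2->0,3->1,2->3,4->3] -> levels [8 6 6 7 6]
Step 6: flows [0->2,3->1,3->2,3->4] -> levels [7 7 8 4 7]
Step 7: flows [2->0,1->3,2->3,4->3] -> levels [8 6 6 7 6]

Answer: 8 6 6 7 6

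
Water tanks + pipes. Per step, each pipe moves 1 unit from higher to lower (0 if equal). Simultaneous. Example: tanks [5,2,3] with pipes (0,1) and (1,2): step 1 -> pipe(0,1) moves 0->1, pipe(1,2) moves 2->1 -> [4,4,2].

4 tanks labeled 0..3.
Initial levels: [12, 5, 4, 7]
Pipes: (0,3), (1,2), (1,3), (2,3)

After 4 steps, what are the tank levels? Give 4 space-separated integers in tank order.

Answer: 8 7 6 7

Derivation:
Step 1: flows [0->3,1->2,3->1,3->2] -> levels [11 5 6 6]
Step 2: flows [0->3,2->1,3->1,2=3] -> levels [10 7 5 6]
Step 3: flows [0->3,1->2,1->3,3->2] -> levels [9 5 7 7]
Step 4: flows [0->3,2->1,3->1,2=3] -> levels [8 7 6 7]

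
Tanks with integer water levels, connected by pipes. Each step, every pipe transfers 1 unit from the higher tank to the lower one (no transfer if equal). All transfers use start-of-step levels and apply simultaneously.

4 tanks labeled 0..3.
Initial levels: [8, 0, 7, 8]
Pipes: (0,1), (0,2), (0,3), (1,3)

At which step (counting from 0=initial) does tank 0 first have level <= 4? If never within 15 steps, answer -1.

Answer: 5

Derivation:
Step 1: flows [0->1,0->2,0=3,3->1] -> levels [6 2 8 7]
Step 2: flows [0->1,2->0,3->0,3->1] -> levels [7 4 7 5]
Step 3: flows [0->1,0=2,0->3,3->1] -> levels [5 6 7 5]
Step 4: flows [1->0,2->0,0=3,1->3] -> levels [7 4 6 6]
Step 5: flows [0->1,0->2,0->3,3->1] -> levels [4 6 7 6]
Tank 0 first reaches <=4 at step 5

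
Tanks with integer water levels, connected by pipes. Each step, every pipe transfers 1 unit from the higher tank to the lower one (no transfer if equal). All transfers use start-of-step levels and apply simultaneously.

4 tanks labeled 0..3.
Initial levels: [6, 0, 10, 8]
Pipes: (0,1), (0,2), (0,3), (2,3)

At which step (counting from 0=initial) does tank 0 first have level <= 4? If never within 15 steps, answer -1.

Answer: 6

Derivation:
Step 1: flows [0->1,2->0,3->0,2->3] -> levels [7 1 8 8]
Step 2: flows [0->1,2->0,3->0,2=3] -> levels [8 2 7 7]
Step 3: flows [0->1,0->2,0->3,2=3] -> levels [5 3 8 8]
Step 4: flows [0->1,2->0,3->0,2=3] -> levels [6 4 7 7]
Step 5: flows [0->1,2->0,3->0,2=3] -> levels [7 5 6 6]
Step 6: flows [0->1,0->2,0->3,2=3] -> levels [4 6 7 7]
Tank 0 first reaches <=4 at step 6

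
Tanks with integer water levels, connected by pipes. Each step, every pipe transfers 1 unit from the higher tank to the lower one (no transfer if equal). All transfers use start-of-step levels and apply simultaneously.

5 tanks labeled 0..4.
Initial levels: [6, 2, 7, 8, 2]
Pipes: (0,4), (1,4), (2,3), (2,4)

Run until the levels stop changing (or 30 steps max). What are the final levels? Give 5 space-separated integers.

Step 1: flows [0->4,1=4,3->2,2->4] -> levels [5 2 7 7 4]
Step 2: flows [0->4,4->1,2=3,2->4] -> levels [4 3 6 7 5]
Step 3: flows [4->0,4->1,3->2,2->4] -> levels [5 4 6 6 4]
Step 4: flows [0->4,1=4,2=3,2->4] -> levels [4 4 5 6 6]
Step 5: flows [4->0,4->1,3->2,4->2] -> levels [5 5 7 5 3]
Step 6: flows [0->4,1->4,2->3,2->4] -> levels [4 4 5 6 6]
  -> period-2 cycle: step 6 state = step 4 state; never stabilizes
  -> state at step 30: (30-4) mod 2 = 0, same as step 4 -> [4 4 5 6 6]

Answer: 4 4 5 6 6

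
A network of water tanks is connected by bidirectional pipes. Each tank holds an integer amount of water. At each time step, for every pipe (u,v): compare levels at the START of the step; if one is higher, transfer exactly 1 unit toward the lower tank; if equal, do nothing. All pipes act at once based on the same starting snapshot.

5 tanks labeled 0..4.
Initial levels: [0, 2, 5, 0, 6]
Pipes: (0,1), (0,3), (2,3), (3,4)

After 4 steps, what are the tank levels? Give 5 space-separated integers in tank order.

Answer: 3 2 3 2 3

Derivation:
Step 1: flows [1->0,0=3,2->3,4->3] -> levels [1 1 4 2 5]
Step 2: flows [0=1,3->0,2->3,4->3] -> levels [2 1 3 3 4]
Step 3: flows [0->1,3->0,2=3,4->3] -> levels [2 2 3 3 3]
Step 4: flows [0=1,3->0,2=3,3=4] -> levels [3 2 3 2 3]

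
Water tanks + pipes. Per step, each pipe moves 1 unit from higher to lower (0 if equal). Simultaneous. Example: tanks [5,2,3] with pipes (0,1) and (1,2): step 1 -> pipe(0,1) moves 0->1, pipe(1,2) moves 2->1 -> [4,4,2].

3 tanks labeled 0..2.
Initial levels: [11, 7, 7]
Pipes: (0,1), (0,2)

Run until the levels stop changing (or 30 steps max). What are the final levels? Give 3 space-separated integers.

Answer: 7 9 9

Derivation:
Step 1: flows [0->1,0->2] -> levels [9 8 8]
Step 2: flows [0->1,0->2] -> levels [7 9 9]
Step 3: flows [1->0,2->0] -> levels [9 8 8]
  -> period-2 cycle: step 3 state = step 1 state; never stabilizes
  -> state at step 30: (30-1) mod 2 = 1, same as step 2 -> [7 9 9]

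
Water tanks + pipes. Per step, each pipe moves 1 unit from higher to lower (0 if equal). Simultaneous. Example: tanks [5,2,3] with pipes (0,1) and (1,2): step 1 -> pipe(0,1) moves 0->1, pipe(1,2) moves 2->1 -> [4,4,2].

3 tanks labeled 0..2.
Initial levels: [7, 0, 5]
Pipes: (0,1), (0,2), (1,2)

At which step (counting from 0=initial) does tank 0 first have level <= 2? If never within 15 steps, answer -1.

Answer: -1

Derivation:
Step 1: flows [0->1,0->2,2->1] -> levels [5 2 5]
Step 2: flows [0->1,0=2,2->1] -> levels [4 4 4]
Step 3: flows [0=1,0=2,1=2] -> levels [4 4 4]
  -> stable; tank 0 stays at 4 > 2
Tank 0 never reaches <=2 within 15 steps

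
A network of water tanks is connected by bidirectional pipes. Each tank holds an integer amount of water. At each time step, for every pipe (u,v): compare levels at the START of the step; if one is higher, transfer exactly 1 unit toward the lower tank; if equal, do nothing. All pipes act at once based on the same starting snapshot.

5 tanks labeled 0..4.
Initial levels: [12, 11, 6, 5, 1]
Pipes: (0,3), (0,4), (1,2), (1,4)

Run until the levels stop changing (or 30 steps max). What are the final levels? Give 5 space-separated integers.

Answer: 8 8 6 7 6

Derivation:
Step 1: flows [0->3,0->4,1->2,1->4] -> levels [10 9 7 6 3]
Step 2: flows [0->3,0->4,1->2,1->4] -> levels [8 7 8 7 5]
Step 3: flows [0->3,0->4,2->1,1->4] -> levels [6 7 7 8 7]
Step 4: flows [3->0,4->0,1=2,1=4] -> levels [8 7 7 7 6]
Step 5: flows [0->3,0->4,1=2,1->4] -> levels [6 6 7 8 8]
Step 6: flows [3->0,4->0,2->1,4->1] -> levels [8 8 6 7 6]
Step 7: flows [0->3,0->4,1->2,1->4] -> levels [6 6 7 8 8]
  -> period-2 cycle: step 7 state = step 5 state; never stabilizes
  -> state at step 30: (30-5) mod 2 = 1, same as step 6 -> [8 8 6 7 6]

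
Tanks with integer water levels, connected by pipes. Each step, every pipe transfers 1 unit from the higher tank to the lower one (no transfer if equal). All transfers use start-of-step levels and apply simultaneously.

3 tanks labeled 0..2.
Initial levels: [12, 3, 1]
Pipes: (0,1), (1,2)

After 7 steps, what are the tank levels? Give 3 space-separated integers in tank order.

Step 1: flows [0->1,1->2] -> levels [11 3 2]
Step 2: flows [0->1,1->2] -> levels [10 3 3]
Step 3: flows [0->1,1=2] -> levels [9 4 3]
Step 4: flows [0->1,1->2] -> levels [8 4 4]
Step 5: flows [0->1,1=2] -> levels [7 5 4]
Step 6: flows [0->1,1->2] -> levels [6 5 5]
Step 7: flows [0->1,1=2] -> levels [5 6 5]

Answer: 5 6 5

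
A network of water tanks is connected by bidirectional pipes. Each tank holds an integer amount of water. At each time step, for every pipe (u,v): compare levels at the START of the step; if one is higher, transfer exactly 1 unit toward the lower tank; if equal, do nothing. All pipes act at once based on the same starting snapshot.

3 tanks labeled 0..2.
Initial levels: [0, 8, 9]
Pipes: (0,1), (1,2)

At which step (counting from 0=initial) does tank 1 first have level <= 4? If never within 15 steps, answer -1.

Answer: -1

Derivation:
Step 1: flows [1->0,2->1] -> levels [1 8 8]
Step 2: flows [1->0,1=2] -> levels [2 7 8]
Step 3: flows [1->0,2->1] -> levels [3 7 7]
Step 4: flows [1->0,1=2] -> levels [4 6 7]
Step 5: flows [1->0,2->1] -> levels [5 6 6]
Step 6: flows [1->0,1=2] -> levels [6 5 6]
Step 7: flows [0->1,2->1] -> levels [5 7 5]
Step 8: flows [1->0,1->2] -> levels [6 5 6]
  -> period-2 cycle (repeats step 6); tank 1 never drops to <=4
Tank 1 never reaches <=4 within 15 steps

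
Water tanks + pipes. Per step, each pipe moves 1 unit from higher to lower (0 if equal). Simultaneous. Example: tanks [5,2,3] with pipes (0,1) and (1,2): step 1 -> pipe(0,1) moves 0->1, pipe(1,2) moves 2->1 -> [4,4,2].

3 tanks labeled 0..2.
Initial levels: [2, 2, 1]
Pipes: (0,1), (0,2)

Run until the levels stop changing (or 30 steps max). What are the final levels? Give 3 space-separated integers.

Step 1: flows [0=1,0->2] -> levels [1 2 2]
Step 2: flows [1->0,2->0] -> levels [3 1 1]
Step 3: flows [0->1,0->2] -> levels [1 2 2]
  -> period-2 cycle: step 3 state = step 1 state; never stabilizes
  -> state at step 30: (30-1) mod 2 = 1, same as step 2 -> [3 1 1]

Answer: 3 1 1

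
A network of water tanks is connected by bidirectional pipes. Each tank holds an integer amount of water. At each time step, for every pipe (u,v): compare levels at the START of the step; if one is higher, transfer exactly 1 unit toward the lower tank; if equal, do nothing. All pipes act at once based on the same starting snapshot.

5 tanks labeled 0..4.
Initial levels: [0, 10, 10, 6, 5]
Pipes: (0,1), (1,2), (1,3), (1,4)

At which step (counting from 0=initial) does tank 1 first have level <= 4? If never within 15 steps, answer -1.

Answer: 6

Derivation:
Step 1: flows [1->0,1=2,1->3,1->4] -> levels [1 7 10 7 6]
Step 2: flows [1->0,2->1,1=3,1->4] -> levels [2 6 9 7 7]
Step 3: flows [1->0,2->1,3->1,4->1] -> levels [3 8 8 6 6]
Step 4: flows [1->0,1=2,1->3,1->4] -> levels [4 5 8 7 7]
Step 5: flows [1->0,2->1,3->1,4->1] -> levels [5 7 7 6 6]
Step 6: flows [1->0,1=2,1->3,1->4] -> levels [6 4 7 7 7]
Tank 1 first reaches <=4 at step 6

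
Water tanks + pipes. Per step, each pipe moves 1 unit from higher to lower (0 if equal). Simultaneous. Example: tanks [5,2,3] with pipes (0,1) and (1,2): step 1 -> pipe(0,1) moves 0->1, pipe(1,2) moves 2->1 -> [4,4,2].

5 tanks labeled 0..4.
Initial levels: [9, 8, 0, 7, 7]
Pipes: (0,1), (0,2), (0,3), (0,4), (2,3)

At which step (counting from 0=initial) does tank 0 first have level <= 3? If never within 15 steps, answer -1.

Answer: -1

Derivation:
Step 1: flows [0->1,0->2,0->3,0->4,3->2] -> levels [5 9 2 7 8]
Step 2: flows [1->0,0->2,3->0,4->0,3->2] -> levels [7 8 4 5 7]
Step 3: flows [1->0,0->2,0->3,0=4,3->2] -> levels [6 7 6 5 7]
Step 4: flows [1->0,0=2,0->3,4->0,2->3] -> levels [7 6 5 7 6]
Step 5: flows [0->1,0->2,0=3,0->4,3->2] -> levels [4 7 7 6 7]
Step 6: flows [1->0,2->0,3->0,4->0,2->3] -> levels [8 6 5 6 6]
Step 7: flows [0->1,0->2,0->3,0->4,3->2] -> levels [4 7 7 6 7]
  -> period-2 cycle (repeats step 5); tank 0 never drops to <=3
Tank 0 never reaches <=3 within 15 steps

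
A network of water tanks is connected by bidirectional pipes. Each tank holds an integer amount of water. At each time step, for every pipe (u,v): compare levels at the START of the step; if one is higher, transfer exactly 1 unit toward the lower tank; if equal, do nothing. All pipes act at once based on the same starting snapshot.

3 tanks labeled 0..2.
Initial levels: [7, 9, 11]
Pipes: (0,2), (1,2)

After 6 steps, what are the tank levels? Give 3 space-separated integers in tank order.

Step 1: flows [2->0,2->1] -> levels [8 10 9]
Step 2: flows [2->0,1->2] -> levels [9 9 9]
Step 3: flows [0=2,1=2] -> levels [9 9 9]
  -> stable; steps 4..6 unchanged -> [9 9 9]

Answer: 9 9 9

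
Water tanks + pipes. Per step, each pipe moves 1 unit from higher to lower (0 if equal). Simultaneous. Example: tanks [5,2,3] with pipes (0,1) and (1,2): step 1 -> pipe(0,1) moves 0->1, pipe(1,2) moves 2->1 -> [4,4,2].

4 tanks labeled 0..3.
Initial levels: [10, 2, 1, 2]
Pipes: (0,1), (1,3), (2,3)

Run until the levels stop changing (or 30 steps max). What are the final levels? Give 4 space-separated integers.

Step 1: flows [0->1,1=3,3->2] -> levels [9 3 2 1]
Step 2: flows [0->1,1->3,2->3] -> levels [8 3 1 3]
Step 3: flows [0->1,1=3,3->2] -> levels [7 4 2 2]
Step 4: flows [0->1,1->3,2=3] -> levels [6 4 2 3]
Step 5: flows [0->1,1->3,3->2] -> levels [5 4 3 3]
Step 6: flows [0->1,1->3,2=3] -> levels [4 4 3 4]
Step 7: flows [0=1,1=3,3->2] -> levels [4 4 4 3]
Step 8: flows [0=1,1->3,2->3] -> levels [4 3 3 5]
Step 9: flows [0->1,3->1,3->2] -> levels [3 5 4 3]
Step 10: flows [1->0,1->3,2->3] -> levels [4 3 3 5]
  -> period-2 cycle: step 10 state = step 8 state; never stabilizes
  -> state at step 30: (30-8) mod 2 = 0, same as step 8 -> [4 3 3 5]

Answer: 4 3 3 5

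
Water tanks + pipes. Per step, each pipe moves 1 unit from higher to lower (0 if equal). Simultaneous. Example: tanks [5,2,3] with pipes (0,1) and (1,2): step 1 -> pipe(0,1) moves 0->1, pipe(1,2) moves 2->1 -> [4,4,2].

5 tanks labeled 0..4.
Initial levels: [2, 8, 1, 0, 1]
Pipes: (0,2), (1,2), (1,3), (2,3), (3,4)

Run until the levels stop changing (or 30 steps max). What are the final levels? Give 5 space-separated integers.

Answer: 2 2 4 1 3

Derivation:
Step 1: flows [0->2,1->2,1->3,2->3,4->3] -> levels [1 6 2 3 0]
Step 2: flows [2->0,1->2,1->3,3->2,3->4] -> levels [2 4 3 2 1]
Step 3: flows [2->0,1->2,1->3,2->3,3->4] -> levels [3 2 2 3 2]
Step 4: flows [0->2,1=2,3->1,3->2,3->4] -> levels [2 3 4 0 3]
Step 5: flows [2->0,2->1,1->3,2->3,4->3] -> levels [3 3 1 3 2]
Step 6: flows [0->2,1->2,1=3,3->2,3->4] -> levels [2 2 4 1 3]
Step 7: flows [2->0,2->1,1->3,2->3,4->3] -> levels [3 2 1 4 2]
Step 8: flows [0->2,1->2,3->1,3->2,3->4] -> levels [2 2 4 1 3]
  -> period-2 cycle: step 8 state = step 6 state; never stabilizes
  -> state at step 30: (30-6) mod 2 = 0, same as step 6 -> [2 2 4 1 3]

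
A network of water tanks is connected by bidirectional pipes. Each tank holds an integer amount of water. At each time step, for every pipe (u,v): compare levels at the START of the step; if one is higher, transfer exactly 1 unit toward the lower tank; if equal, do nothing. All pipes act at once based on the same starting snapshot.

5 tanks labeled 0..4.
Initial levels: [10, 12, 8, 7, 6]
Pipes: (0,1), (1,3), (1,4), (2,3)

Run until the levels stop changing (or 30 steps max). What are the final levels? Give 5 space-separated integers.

Step 1: flows [1->0,1->3,1->4,2->3] -> levels [11 9 7 9 7]
Step 2: flows [0->1,1=3,1->4,3->2] -> levels [10 9 8 8 8]
Step 3: flows [0->1,1->3,1->4,2=3] -> levels [9 8 8 9 9]
Step 4: flows [0->1,3->1,4->1,3->2] -> levels [8 11 9 7 8]
Step 5: flows [1->0,1->3,1->4,2->3] -> levels [9 8 8 9 9]
  -> period-2 cycle: step 5 state = step 3 state; never stabilizes
  -> state at step 30: (30-3) mod 2 = 1, same as step 4 -> [8 11 9 7 8]

Answer: 8 11 9 7 8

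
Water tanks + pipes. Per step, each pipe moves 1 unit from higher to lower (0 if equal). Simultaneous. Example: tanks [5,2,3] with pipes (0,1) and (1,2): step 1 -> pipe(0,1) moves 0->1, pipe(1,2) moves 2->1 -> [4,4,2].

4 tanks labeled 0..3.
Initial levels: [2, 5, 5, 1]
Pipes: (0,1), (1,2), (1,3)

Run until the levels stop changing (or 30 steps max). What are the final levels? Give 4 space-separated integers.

Step 1: flows [1->0,1=2,1->3] -> levels [3 3 5 2]
Step 2: flows [0=1,2->1,1->3] -> levels [3 3 4 3]
Step 3: flows [0=1,2->1,1=3] -> levels [3 4 3 3]
Step 4: flows [1->0,1->2,1->3] -> levels [4 1 4 4]
Step 5: flows [0->1,2->1,3->1] -> levels [3 4 3 3]
  -> period-2 cycle: step 5 state = step 3 state; never stabilizes
  -> state at step 30: (30-3) mod 2 = 1, same as step 4 -> [4 1 4 4]

Answer: 4 1 4 4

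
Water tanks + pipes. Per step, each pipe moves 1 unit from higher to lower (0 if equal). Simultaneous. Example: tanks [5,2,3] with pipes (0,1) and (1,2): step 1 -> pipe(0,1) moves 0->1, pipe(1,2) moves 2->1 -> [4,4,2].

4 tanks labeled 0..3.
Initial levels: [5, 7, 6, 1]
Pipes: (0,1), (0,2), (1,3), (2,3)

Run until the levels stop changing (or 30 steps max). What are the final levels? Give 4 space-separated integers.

Step 1: flows [1->0,2->0,1->3,2->3] -> levels [7 5 4 3]
Step 2: flows [0->1,0->2,1->3,2->3] -> levels [5 5 4 5]
Step 3: flows [0=1,0->2,1=3,3->2] -> levels [4 5 6 4]
Step 4: flows [1->0,2->0,1->3,2->3] -> levels [6 3 4 6]
Step 5: flows [0->1,0->2,3->1,3->2] -> levels [4 5 6 4]
  -> period-2 cycle: step 5 state = step 3 state; never stabilizes
  -> state at step 30: (30-3) mod 2 = 1, same as step 4 -> [6 3 4 6]

Answer: 6 3 4 6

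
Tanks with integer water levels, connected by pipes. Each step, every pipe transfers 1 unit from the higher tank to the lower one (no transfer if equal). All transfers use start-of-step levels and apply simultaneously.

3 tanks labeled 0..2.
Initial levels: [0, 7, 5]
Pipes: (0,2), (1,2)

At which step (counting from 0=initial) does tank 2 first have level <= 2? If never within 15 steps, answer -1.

Step 1: flows [2->0,1->2] -> levels [1 6 5]
Step 2: flows [2->0,1->2] -> levels [2 5 5]
Step 3: flows [2->0,1=2] -> levels [3 5 4]
Step 4: flows [2->0,1->2] -> levels [4 4 4]
Step 5: flows [0=2,1=2] -> levels [4 4 4]
  -> stable; tank 2 stays at 4 > 2
Tank 2 never reaches <=2 within 15 steps

Answer: -1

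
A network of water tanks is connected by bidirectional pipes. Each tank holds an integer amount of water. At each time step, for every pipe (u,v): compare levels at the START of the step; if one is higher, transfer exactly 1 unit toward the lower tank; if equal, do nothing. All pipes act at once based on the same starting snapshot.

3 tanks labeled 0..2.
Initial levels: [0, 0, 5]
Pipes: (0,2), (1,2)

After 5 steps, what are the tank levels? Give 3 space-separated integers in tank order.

Step 1: flows [2->0,2->1] -> levels [1 1 3]
Step 2: flows [2->0,2->1] -> levels [2 2 1]
Step 3: flows [0->2,1->2] -> levels [1 1 3]
  -> period-2 cycle: step 3 state = step 1 state
  -> state at step 5: (5-1) mod 2 = 0, same as step 1 -> [1 1 3]

Answer: 1 1 3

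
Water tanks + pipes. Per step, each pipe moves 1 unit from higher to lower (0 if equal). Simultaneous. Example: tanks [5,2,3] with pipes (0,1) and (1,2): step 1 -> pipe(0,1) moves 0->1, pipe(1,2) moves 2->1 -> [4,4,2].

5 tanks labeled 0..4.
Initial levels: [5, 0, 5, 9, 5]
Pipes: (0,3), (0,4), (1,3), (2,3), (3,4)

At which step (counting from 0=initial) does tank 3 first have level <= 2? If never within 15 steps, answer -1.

Answer: 5

Derivation:
Step 1: flows [3->0,0=4,3->1,3->2,3->4] -> levels [6 1 6 5 6]
Step 2: flows [0->3,0=4,3->1,2->3,4->3] -> levels [5 2 5 7 5]
Step 3: flows [3->0,0=4,3->1,3->2,3->4] -> levels [6 3 6 3 6]
Step 4: flows [0->3,0=4,1=3,2->3,4->3] -> levels [5 3 5 6 5]
Step 5: flows [3->0,0=4,3->1,3->2,3->4] -> levels [6 4 6 2 6]
Tank 3 first reaches <=2 at step 5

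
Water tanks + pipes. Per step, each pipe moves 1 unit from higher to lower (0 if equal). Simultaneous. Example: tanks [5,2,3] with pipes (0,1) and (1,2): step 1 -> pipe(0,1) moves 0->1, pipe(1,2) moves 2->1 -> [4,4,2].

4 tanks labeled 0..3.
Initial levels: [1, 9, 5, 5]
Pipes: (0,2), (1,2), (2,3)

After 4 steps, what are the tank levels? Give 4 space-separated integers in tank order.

Answer: 5 5 5 5

Derivation:
Step 1: flows [2->0,1->2,2=3] -> levels [2 8 5 5]
Step 2: flows [2->0,1->2,2=3] -> levels [3 7 5 5]
Step 3: flows [2->0,1->2,2=3] -> levels [4 6 5 5]
Step 4: flows [2->0,1->2,2=3] -> levels [5 5 5 5]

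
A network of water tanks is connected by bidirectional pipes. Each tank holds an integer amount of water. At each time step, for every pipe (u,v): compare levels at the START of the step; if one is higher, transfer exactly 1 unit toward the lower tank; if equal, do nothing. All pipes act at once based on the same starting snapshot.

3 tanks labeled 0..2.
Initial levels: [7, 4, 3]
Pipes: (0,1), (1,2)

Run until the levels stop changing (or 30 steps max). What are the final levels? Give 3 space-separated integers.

Answer: 4 6 4

Derivation:
Step 1: flows [0->1,1->2] -> levels [6 4 4]
Step 2: flows [0->1,1=2] -> levels [5 5 4]
Step 3: flows [0=1,1->2] -> levels [5 4 5]
Step 4: flows [0->1,2->1] -> levels [4 6 4]
Step 5: flows [1->0,1->2] -> levels [5 4 5]
  -> period-2 cycle: step 5 state = step 3 state; never stabilizes
  -> state at step 30: (30-3) mod 2 = 1, same as step 4 -> [4 6 4]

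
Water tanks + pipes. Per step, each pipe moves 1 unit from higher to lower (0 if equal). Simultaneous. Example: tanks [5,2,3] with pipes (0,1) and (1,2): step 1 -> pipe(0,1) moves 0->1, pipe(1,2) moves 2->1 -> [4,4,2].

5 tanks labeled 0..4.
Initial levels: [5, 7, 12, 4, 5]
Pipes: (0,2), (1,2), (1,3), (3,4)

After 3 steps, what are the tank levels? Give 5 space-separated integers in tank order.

Answer: 8 7 6 6 6

Derivation:
Step 1: flows [2->0,2->1,1->3,4->3] -> levels [6 7 10 6 4]
Step 2: flows [2->0,2->1,1->3,3->4] -> levels [7 7 8 6 5]
Step 3: flows [2->0,2->1,1->3,3->4] -> levels [8 7 6 6 6]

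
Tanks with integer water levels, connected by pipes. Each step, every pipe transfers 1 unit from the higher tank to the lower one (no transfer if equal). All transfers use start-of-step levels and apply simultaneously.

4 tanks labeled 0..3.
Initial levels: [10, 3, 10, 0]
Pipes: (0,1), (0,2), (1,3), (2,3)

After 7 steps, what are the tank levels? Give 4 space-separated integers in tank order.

Answer: 5 7 6 5

Derivation:
Step 1: flows [0->1,0=2,1->3,2->3] -> levels [9 3 9 2]
Step 2: flows [0->1,0=2,1->3,2->3] -> levels [8 3 8 4]
Step 3: flows [0->1,0=2,3->1,2->3] -> levels [7 5 7 4]
Step 4: flows [0->1,0=2,1->3,2->3] -> levels [6 5 6 6]
Step 5: flows [0->1,0=2,3->1,2=3] -> levels [5 7 6 5]
Step 6: flows [1->0,2->0,1->3,2->3] -> levels [7 5 4 7]
Step 7: flows [0->1,0->2,3->1,3->2] -> levels [5 7 6 5]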